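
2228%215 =78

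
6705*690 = 4626450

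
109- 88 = 21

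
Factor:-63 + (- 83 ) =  - 2^1*73^1  =  - 146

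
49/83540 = 49/83540 = 0.00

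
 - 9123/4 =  - 9123/4=- 2280.75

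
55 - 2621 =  - 2566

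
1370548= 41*33428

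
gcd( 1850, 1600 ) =50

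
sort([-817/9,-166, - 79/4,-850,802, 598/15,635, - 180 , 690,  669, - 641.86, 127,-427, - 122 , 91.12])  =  [ - 850, - 641.86, - 427,-180 ,-166,- 122, - 817/9, - 79/4, 598/15, 91.12, 127, 635,669,  690, 802] 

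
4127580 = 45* 91724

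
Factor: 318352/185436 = 788/459 = 2^2*3^( - 3 ) * 17^(  -  1 )*197^1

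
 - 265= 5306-5571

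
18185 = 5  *3637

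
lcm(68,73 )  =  4964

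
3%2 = 1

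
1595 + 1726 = 3321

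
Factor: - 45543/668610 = - 2^ (-1)*3^( - 1 ) * 5^ (-1 ) *23^(  -  1)*47^1= - 47/690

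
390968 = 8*48871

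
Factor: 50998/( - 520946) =  -  41^(-1)*43^1*593^1 * 6353^(-1) = -25499/260473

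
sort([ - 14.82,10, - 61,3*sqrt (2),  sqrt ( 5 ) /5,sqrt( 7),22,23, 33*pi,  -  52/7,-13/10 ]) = [ - 61, - 14.82,- 52/7, - 13/10, sqrt(5 )/5,sqrt(7), 3*sqrt ( 2), 10 , 22, 23,33*pi] 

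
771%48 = 3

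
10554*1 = 10554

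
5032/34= 148 = 148.00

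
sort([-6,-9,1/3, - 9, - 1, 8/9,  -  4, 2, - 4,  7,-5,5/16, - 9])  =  [ - 9, - 9,- 9, - 6, - 5, - 4 , -4, - 1, 5/16, 1/3,8/9,2,7]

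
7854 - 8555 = -701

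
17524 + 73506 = 91030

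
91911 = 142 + 91769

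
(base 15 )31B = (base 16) 2BD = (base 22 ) 19j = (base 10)701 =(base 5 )10301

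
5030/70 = 503/7 =71.86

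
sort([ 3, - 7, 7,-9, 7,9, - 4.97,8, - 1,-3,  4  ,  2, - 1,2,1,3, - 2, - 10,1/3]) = [- 10,-9, - 7, - 4.97,  -  3,  -  2,  -  1,- 1, 1/3,1,2, 2,3,3,4,7, 7,8, 9 ]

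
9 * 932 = 8388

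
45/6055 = 9/1211 =0.01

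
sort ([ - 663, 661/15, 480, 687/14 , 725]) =[ - 663, 661/15,687/14,480,725]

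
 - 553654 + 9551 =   -  544103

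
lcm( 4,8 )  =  8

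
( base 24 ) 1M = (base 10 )46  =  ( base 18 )2A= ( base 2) 101110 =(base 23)20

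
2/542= 1/271=0.00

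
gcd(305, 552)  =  1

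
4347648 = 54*80512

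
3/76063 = 3/76063 = 0.00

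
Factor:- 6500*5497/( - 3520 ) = 1786525/176 = 2^(  -  4)* 5^2*11^(-1 )*13^1*23^1*239^1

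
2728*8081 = 22044968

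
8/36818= 4/18409 = 0.00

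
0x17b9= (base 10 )6073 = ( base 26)8pf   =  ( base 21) dg4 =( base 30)6md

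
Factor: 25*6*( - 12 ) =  - 1800 = - 2^3*3^2* 5^2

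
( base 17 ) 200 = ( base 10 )578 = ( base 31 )IK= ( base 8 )1102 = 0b1001000010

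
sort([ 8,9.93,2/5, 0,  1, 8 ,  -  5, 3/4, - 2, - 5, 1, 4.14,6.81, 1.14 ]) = [-5, - 5, -2 , 0, 2/5, 3/4,1, 1, 1.14, 4.14,6.81,  8  ,  8, 9.93]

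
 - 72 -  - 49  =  -23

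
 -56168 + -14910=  - 71078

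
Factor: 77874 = 2^1*3^1*12979^1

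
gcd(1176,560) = 56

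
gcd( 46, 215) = 1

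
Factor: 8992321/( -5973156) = -2^( - 2)*3^(  -  3 ) *7^( - 1 ) * 13^3 * 4093^1  *7901^ ( - 1 )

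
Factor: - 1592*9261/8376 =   -  614313/349=   -  3^2*7^3*199^1* 349^(-1) 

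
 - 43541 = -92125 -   -  48584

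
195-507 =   -  312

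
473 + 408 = 881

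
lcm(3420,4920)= 280440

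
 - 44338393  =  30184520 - 74522913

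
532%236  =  60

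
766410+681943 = 1448353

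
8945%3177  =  2591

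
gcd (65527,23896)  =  1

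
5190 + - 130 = 5060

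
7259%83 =38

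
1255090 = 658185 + 596905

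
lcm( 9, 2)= 18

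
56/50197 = 8/7171 = 0.00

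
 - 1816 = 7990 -9806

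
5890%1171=35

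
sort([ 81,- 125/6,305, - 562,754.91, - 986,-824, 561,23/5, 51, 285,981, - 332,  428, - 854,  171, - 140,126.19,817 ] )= [  -  986,-854, - 824, - 562,-332, - 140,-125/6, 23/5,51, 81,126.19,171 , 285,305,428,  561,754.91,  817, 981 ]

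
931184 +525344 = 1456528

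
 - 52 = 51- 103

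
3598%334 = 258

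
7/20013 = 1/2859  =  0.00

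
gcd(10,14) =2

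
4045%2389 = 1656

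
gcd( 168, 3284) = 4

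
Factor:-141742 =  - 2^1*131^1*541^1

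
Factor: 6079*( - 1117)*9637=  - 23^1*419^1*1117^1*6079^1 = -65437571791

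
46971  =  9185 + 37786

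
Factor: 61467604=2^2*11^1*1396991^1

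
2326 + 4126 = 6452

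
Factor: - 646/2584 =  - 1/4= -2^(- 2)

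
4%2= 0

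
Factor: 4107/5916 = 2^( - 2 ) *17^( - 1)*29^ ( - 1)*37^2 = 1369/1972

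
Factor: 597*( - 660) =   -  2^2 * 3^2*5^1*11^1*199^1 =-  394020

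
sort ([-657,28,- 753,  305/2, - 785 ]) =[ - 785, - 753, - 657 , 28, 305/2 ]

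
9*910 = 8190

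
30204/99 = 305 + 1/11 = 305.09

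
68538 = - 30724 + 99262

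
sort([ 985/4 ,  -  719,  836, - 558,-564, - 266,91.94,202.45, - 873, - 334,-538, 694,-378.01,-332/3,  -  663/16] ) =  [ - 873,-719,-564 , - 558, - 538 , - 378.01,-334, - 266,  -  332/3,-663/16, 91.94,202.45,985/4,694, 836 ] 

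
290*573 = 166170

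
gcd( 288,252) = 36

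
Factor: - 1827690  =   - 2^1*3^1*5^1 *60923^1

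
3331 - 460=2871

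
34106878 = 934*36517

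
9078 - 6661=2417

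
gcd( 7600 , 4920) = 40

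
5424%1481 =981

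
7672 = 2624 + 5048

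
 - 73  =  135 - 208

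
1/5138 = 1/5138 =0.00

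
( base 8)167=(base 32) 3n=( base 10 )119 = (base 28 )47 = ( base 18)6B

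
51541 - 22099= 29442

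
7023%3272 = 479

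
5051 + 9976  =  15027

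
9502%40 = 22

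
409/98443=409/98443 = 0.00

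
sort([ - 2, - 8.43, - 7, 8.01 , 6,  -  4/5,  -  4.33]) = [ - 8.43, - 7, - 4.33, - 2, - 4/5 , 6,8.01]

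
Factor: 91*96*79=2^5*3^1*7^1*13^1*79^1=690144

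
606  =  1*606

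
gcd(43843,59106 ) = 1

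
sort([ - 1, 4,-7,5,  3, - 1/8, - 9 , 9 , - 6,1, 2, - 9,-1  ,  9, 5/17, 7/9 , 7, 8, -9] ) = [ -9, - 9, - 9, - 7, - 6,-1, - 1, - 1/8 , 5/17, 7/9, 1,2,3, 4,5, 7,  8, 9,9 ] 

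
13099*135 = 1768365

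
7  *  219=1533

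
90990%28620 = 5130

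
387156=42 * 9218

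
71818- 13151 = 58667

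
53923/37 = 1457 + 14/37 = 1457.38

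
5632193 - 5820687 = - 188494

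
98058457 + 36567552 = 134626009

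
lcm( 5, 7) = 35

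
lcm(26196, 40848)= 2410032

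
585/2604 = 195/868 = 0.22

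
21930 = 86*255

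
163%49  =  16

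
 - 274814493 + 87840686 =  - 186973807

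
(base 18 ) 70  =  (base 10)126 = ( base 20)66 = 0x7e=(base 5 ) 1001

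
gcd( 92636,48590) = 2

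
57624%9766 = 8794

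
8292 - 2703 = 5589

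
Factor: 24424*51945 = 2^3*3^1 * 5^1 * 43^1*71^1*3463^1 = 1268704680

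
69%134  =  69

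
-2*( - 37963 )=75926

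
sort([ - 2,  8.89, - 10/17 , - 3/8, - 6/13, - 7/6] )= [ - 2, - 7/6, - 10/17, - 6/13,- 3/8,8.89 ]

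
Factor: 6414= 2^1 *3^1*1069^1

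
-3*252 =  -756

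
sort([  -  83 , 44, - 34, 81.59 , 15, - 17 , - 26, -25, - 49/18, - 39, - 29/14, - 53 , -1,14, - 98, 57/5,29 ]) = [ - 98, - 83 , - 53,-39, - 34, - 26, - 25 , - 17, - 49/18, - 29/14 , -1,57/5, 14,15,  29,  44, 81.59] 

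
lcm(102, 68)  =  204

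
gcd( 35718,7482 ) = 6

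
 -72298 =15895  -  88193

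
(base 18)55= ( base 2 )1011111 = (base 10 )95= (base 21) 4B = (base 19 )50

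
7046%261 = 260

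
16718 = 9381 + 7337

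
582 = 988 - 406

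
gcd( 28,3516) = 4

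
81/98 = 81/98 = 0.83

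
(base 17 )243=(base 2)1010001001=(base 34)j3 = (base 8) 1211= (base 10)649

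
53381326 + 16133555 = 69514881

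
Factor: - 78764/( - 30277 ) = 2^2*7^1*13^( - 1)*17^( - 1)*29^1* 97^1*137^( - 1) 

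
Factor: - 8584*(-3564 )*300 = 9178012800 = 2^7*3^5*5^2*11^1*29^1 * 37^1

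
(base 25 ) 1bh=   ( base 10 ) 917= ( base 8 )1625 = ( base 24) 1e5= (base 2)1110010101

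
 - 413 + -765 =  - 1178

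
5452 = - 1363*( - 4 ) 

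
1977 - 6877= - 4900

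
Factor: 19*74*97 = 2^1*19^1*37^1*97^1  =  136382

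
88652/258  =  44326/129 = 343.61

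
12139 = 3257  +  8882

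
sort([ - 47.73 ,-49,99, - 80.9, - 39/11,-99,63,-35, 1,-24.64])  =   [  -  99, - 80.9,-49, - 47.73, - 35, - 24.64,-39/11,1, 63,99]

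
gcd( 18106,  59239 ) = 1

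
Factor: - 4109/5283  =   - 7/9 = - 3^( - 2 )*7^1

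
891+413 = 1304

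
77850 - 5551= 72299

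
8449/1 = 8449= 8449.00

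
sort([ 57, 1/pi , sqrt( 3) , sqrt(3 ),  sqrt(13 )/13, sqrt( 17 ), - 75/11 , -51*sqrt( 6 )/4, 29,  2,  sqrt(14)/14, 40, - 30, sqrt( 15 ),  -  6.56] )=[-51*sqrt( 6)/4, - 30 ,  -  75/11, - 6.56,sqrt(14)/14,sqrt(13)/13,1/pi, sqrt(3), sqrt( 3 ), 2,sqrt(15) , sqrt (17 ),29 , 40, 57]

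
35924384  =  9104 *3946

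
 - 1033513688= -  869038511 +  - 164475177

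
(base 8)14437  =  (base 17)1545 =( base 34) 5J5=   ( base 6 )45435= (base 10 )6431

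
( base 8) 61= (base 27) 1m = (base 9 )54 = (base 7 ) 100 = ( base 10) 49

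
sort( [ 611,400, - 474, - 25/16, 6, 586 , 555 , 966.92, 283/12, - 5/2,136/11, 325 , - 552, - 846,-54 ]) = [ - 846, - 552, -474, - 54, - 5/2, - 25/16,  6,136/11,283/12, 325,400,555,586,611,966.92 ] 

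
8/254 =4/127 =0.03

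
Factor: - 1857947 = -7^1*13^1*17^1*1201^1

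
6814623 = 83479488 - 76664865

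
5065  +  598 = 5663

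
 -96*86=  - 8256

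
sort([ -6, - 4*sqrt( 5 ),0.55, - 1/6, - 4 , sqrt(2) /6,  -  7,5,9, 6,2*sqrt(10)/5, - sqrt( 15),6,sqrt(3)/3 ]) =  [ - 4*sqrt (5), - 7,  -  6, - 4,- sqrt( 15), - 1/6,sqrt ( 2) /6,0.55,sqrt ( 3)/3, 2*sqrt( 10)/5, 5, 6, 6,  9 ] 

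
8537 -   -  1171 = 9708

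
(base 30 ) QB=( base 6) 3355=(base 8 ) 1427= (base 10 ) 791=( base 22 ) 1DL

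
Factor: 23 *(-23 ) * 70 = -37030 = - 2^1*5^1*7^1*23^2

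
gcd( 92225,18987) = 1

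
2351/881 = 2351/881 = 2.67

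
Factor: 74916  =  2^2*3^2*2081^1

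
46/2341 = 46/2341 = 0.02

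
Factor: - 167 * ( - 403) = 13^1 * 31^1 * 167^1= 67301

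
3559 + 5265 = 8824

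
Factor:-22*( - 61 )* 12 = 16104 =2^3*3^1*11^1 * 61^1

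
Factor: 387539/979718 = 2^( - 1) * 191^1*449^( - 1)*1091^( - 1)*2029^1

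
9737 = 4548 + 5189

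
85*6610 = 561850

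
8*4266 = 34128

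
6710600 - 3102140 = 3608460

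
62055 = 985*63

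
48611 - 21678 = 26933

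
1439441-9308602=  - 7869161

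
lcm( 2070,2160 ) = 49680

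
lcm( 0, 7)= 0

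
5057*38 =192166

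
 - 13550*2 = - 27100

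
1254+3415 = 4669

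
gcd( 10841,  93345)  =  1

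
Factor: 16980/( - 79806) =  - 2^1 * 5^1*47^( - 1) = -10/47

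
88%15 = 13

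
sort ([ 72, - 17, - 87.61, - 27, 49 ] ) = [ - 87.61, - 27, - 17,49, 72] 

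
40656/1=40656  =  40656.00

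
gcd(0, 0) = 0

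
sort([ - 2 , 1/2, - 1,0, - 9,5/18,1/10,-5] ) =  [- 9, - 5,-2,-1, 0, 1/10,5/18,1/2]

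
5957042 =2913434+3043608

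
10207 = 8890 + 1317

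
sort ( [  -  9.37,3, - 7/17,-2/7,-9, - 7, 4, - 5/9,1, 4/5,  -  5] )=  [  -  9.37, - 9,-7, - 5, - 5/9, - 7/17, - 2/7 , 4/5, 1,3,  4 ] 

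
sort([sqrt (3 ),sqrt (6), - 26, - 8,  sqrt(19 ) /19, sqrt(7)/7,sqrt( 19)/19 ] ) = [ - 26 , - 8 , sqrt( 19) /19,sqrt(19 ) /19 , sqrt(7 )/7,  sqrt( 3), sqrt(6) ]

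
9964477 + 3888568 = 13853045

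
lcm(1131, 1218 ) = 15834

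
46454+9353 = 55807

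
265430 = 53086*5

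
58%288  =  58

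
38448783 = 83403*461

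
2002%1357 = 645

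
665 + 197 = 862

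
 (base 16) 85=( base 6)341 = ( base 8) 205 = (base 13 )A3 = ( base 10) 133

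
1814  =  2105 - 291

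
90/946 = 45/473=0.10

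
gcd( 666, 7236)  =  18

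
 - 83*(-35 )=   2905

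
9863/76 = 9863/76 = 129.78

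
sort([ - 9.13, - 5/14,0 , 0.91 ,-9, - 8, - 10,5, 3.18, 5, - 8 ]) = [  -  10, - 9.13, -9, - 8,-8,-5/14, 0,  0.91, 3.18, 5, 5]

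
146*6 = 876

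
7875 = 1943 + 5932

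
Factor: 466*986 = 459476 = 2^2*17^1 * 29^1*233^1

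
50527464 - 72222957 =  - 21695493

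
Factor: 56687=56687^1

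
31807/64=496 + 63/64 = 496.98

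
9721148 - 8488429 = 1232719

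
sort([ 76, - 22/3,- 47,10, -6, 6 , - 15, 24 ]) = [-47 ,- 15, - 22/3,  -  6, 6, 10, 24, 76]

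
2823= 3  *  941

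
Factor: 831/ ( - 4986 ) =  - 1/6 = - 2^( - 1)*3^( - 1 )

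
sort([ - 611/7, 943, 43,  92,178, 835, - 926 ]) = [  -  926,-611/7, 43, 92, 178, 835, 943]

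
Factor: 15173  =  15173^1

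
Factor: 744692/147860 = 5^(  -  1)*13^1*7393^ ( - 1 )*14321^1 = 186173/36965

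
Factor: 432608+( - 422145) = 10463^1 =10463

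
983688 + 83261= 1066949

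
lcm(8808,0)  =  0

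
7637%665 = 322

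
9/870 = 3/290 = 0.01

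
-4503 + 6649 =2146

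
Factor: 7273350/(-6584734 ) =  - 3^2* 5^2*7^1 * 13^(-1)* 251^(-1 ) *1009^( - 1 ) * 2309^1=   - 3636675/3292367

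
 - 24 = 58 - 82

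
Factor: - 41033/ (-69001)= 37^1*1109^1*69001^(-1 )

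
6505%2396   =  1713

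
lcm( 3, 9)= 9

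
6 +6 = 12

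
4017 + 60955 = 64972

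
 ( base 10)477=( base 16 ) 1DD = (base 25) j2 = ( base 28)H1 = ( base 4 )13131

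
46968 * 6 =281808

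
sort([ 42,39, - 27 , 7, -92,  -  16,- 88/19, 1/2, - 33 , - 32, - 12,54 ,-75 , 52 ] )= [-92, - 75 ,-33, - 32, - 27 , -16 ,-12,-88/19 , 1/2,7, 39,42,52, 54]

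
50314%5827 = 3698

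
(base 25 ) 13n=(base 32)mj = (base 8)1323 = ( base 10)723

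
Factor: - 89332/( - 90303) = 2^2*3^( - 1 )*23^1*31^(  -  1) = 92/93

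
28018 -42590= - 14572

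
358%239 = 119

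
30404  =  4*7601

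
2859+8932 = 11791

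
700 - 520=180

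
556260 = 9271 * 60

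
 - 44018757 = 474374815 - 518393572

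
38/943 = 38/943 = 0.04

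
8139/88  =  92 + 43/88=92.49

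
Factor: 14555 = 5^1 * 41^1*71^1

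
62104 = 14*4436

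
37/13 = 37/13 = 2.85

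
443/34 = 443/34 = 13.03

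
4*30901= 123604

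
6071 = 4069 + 2002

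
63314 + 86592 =149906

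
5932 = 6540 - 608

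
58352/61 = 956 + 36/61 = 956.59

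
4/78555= 4/78555 = 0.00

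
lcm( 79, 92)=7268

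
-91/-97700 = 91/97700=0.00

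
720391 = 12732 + 707659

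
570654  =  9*63406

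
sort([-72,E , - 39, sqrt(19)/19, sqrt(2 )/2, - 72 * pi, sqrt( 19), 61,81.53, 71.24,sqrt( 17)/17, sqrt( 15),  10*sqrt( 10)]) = [ - 72*pi, - 72,  -  39 , sqrt (19 ) /19,sqrt(17 )/17, sqrt( 2)/2, E, sqrt( 15),sqrt(19),10*sqrt( 10 ), 61, 71.24, 81.53]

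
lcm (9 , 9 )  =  9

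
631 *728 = 459368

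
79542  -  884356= - 804814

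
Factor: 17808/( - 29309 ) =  - 2^4 * 3^1*79^( - 1)= - 48/79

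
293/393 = 293/393 = 0.75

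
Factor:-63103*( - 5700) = 2^2*3^1*  5^2 * 19^1*63103^1 =359687100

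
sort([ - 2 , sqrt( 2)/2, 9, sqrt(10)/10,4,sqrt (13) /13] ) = [ - 2, sqrt( 13) /13, sqrt (10 ) /10, sqrt ( 2 )/2, 4, 9]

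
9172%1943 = 1400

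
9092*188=1709296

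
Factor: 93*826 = 76818 = 2^1 * 3^1 * 7^1*31^1*59^1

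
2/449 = 2/449 = 0.00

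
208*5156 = 1072448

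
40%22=18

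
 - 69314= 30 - 69344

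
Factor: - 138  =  -2^1*3^1*23^1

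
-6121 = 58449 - 64570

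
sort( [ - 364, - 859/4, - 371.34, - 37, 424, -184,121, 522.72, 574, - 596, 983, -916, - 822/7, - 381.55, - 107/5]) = [ - 916, - 596, - 381.55,-371.34, -364, - 859/4 , - 184, - 822/7, - 37, - 107/5,121 , 424, 522.72, 574, 983] 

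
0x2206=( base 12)505A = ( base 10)8710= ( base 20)11FA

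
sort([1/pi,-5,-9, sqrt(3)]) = [-9,  -  5,1/pi , sqrt( 3)] 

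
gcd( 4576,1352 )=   104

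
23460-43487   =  -20027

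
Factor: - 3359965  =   - 5^1*7^1*17^1*5647^1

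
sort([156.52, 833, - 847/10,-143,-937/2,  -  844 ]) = [  -  844, - 937/2 ,-143, - 847/10,156.52,833] 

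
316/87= 3+55/87 = 3.63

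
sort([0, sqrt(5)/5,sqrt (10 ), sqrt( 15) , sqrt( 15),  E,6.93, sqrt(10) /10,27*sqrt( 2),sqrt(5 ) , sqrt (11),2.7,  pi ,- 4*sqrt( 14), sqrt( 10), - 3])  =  [ - 4*sqrt( 14 ),- 3, 0,sqrt(10 ) /10, sqrt ( 5)/5, sqrt( 5), 2.7,E,  pi, sqrt( 10 ), sqrt( 10),sqrt( 11 ), sqrt (15), sqrt ( 15 ),6.93,27 * sqrt( 2 )]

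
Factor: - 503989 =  - 503989^1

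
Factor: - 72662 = - 2^1*47^1*773^1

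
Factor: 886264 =2^3*  139^1*797^1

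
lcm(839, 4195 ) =4195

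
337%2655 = 337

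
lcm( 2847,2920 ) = 113880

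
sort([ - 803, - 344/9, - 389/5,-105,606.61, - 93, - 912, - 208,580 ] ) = [ - 912, - 803, - 208, - 105, -93, - 389/5, - 344/9, 580, 606.61 ]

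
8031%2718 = 2595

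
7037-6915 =122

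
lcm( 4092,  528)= 16368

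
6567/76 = 6567/76 =86.41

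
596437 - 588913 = 7524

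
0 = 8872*0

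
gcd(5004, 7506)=2502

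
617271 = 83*7437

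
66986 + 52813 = 119799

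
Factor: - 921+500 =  - 421 = - 421^1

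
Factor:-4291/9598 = -2^ ( - 1 )*7^1*613^1 * 4799^(  -  1 ) 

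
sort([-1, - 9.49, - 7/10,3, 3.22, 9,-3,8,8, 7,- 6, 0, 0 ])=[ - 9.49,-6 ,- 3, - 1, - 7/10, 0, 0,3,3.22, 7, 8, 8,9] 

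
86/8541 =86/8541=0.01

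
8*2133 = 17064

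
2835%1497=1338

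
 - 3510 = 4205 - 7715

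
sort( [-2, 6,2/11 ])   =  [  -  2,2/11 , 6 ] 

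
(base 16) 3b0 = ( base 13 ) 578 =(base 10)944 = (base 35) qy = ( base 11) 789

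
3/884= 3/884 = 0.00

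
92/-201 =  - 92/201 = -0.46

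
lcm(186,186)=186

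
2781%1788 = 993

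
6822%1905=1107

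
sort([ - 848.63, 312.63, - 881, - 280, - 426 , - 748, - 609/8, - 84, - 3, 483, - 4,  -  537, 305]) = [ - 881, - 848.63, - 748, - 537, - 426, - 280, - 84,- 609/8, - 4, - 3 , 305,312.63, 483]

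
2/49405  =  2/49405= 0.00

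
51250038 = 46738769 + 4511269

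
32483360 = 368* 88270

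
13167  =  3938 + 9229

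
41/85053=41/85053 = 0.00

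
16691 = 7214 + 9477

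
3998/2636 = 1 + 681/1318 = 1.52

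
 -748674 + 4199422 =3450748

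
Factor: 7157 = 17^1*421^1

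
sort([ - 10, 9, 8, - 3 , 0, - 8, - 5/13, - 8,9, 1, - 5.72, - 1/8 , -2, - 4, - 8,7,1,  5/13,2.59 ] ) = [-10, - 8, - 8,  -  8, - 5.72,  -  4 , - 3  , - 2, - 5/13, - 1/8,0, 5/13,1,1, 2.59, 7,8, 9,  9 ]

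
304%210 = 94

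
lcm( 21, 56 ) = 168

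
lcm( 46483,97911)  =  4601817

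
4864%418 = 266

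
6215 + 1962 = 8177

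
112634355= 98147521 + 14486834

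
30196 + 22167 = 52363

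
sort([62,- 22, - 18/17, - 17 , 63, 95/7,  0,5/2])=[ - 22, - 17, - 18/17,0, 5/2, 95/7,  62,63 ] 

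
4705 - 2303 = 2402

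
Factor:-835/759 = -3^( - 1 )*  5^1*11^(  -  1 )*23^( -1 ) * 167^1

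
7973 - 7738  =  235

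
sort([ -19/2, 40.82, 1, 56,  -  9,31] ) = [ - 19/2, - 9,1, 31, 40.82,56 ] 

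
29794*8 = 238352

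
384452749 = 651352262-266899513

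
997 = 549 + 448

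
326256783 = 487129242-160872459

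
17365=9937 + 7428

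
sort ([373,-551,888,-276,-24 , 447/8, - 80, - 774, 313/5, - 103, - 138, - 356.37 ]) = [  -  774, - 551, - 356.37, - 276,  -  138,  -  103, - 80, - 24, 447/8, 313/5,373,888 ]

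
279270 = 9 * 31030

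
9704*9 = 87336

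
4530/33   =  1510/11  =  137.27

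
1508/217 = 6+206/217 = 6.95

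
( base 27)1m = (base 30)1J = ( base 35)1E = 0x31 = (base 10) 49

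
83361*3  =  250083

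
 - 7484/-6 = 1247 + 1/3=1247.33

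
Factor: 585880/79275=2^3*3^(-1)*5^(  -  1 )*7^( - 1 )*97^1 = 776/105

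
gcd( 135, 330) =15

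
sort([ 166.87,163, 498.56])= [163,166.87, 498.56 ] 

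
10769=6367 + 4402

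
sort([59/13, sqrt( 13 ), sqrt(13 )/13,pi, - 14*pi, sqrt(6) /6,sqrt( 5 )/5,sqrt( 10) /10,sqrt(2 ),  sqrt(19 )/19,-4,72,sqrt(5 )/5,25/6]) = [ - 14*pi,-4, sqrt ( 19) /19,sqrt(13 )/13,sqrt( 10) /10 , sqrt(6)/6,sqrt( 5 )/5,sqrt(5 )/5, sqrt( 2 ),pi,sqrt( 13 ),  25/6, 59/13,72] 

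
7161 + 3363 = 10524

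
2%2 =0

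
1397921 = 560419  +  837502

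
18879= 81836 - 62957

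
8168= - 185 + 8353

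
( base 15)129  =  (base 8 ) 410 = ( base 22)C0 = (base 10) 264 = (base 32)88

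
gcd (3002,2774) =38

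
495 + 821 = 1316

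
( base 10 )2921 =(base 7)11342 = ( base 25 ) 4GL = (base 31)317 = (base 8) 5551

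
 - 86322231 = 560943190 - 647265421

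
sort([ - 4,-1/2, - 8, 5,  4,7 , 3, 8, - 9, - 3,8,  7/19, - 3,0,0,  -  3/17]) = [ - 9, - 8, - 4,  -  3,-3, - 1/2, - 3/17, 0 , 0,  7/19, 3,  4, 5, 7,  8, 8 ]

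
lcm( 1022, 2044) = 2044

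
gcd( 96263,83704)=1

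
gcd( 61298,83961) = 1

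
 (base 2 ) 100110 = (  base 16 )26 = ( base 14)2a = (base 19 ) 20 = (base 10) 38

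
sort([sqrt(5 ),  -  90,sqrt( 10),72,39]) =[ - 90,sqrt(5 ),sqrt( 10 ),39,72 ]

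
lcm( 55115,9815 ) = 716495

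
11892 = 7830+4062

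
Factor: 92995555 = 5^1*23^2*35159^1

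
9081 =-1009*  ( - 9 )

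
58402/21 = 58402/21=2781.05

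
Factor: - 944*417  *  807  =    -  2^4*3^2*59^1*139^1*269^1 = - 317673936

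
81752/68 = 1202 + 4/17 = 1202.24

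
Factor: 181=181^1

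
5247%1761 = 1725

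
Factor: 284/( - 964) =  - 71/241 = - 71^1*241^ ( - 1)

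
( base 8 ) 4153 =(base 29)2g9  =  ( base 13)C9A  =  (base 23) 41G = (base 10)2155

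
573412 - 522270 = 51142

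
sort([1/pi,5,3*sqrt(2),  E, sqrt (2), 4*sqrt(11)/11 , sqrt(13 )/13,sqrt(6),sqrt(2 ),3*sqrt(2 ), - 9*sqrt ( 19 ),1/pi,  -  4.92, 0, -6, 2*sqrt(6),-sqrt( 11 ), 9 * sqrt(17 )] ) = [  -  9*sqrt(19 ),  -  6, - 4.92,  -  sqrt( 11) , 0 , sqrt ( 13) /13, 1/pi,1/pi , 4*sqrt(11)/11, sqrt(2), sqrt(2 ), sqrt( 6 ), E, 3*sqrt (2), 3*sqrt ( 2 ),2*sqrt(6 ), 5,9 * sqrt(17)] 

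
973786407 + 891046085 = 1864832492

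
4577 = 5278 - 701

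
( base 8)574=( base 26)eg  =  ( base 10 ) 380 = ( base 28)DG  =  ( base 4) 11330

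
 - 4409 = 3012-7421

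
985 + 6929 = 7914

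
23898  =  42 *569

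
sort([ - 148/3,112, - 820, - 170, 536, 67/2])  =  [  -  820, - 170,- 148/3, 67/2,112, 536]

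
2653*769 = 2040157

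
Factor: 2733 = 3^1 * 911^1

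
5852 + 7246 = 13098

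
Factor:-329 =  - 7^1 * 47^1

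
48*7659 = 367632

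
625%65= 40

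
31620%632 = 20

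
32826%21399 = 11427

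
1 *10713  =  10713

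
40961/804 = 50 + 761/804 = 50.95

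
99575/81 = 1229 + 26/81 = 1229.32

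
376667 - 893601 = -516934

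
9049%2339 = 2032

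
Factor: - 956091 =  - 3^1*421^1*757^1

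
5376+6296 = 11672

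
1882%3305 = 1882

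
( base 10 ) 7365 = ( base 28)9B1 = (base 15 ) 22B0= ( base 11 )5596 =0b1110011000101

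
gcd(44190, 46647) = 9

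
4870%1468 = 466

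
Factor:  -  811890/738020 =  - 2^( - 1)*3^3*  31^1 * 97^1*36901^( - 1) = - 81189/73802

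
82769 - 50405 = 32364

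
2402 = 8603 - 6201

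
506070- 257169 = 248901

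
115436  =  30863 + 84573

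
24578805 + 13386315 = 37965120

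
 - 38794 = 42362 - 81156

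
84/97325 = 84/97325 = 0.00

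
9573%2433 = 2274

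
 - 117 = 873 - 990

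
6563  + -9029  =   - 2466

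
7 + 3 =10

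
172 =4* 43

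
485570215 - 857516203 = - 371945988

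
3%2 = 1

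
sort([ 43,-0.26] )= [ - 0.26, 43 ]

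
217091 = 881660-664569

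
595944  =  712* 837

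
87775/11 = 87775/11= 7979.55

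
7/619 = 7/619 = 0.01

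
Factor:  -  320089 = -7^1 *11^1 *4157^1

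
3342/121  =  3342/121 = 27.62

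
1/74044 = 1/74044 = 0.00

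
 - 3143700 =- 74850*42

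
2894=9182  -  6288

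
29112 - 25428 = 3684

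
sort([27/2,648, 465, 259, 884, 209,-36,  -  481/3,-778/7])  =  [ - 481/3, - 778/7,  -  36, 27/2, 209, 259,465, 648,884]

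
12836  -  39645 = -26809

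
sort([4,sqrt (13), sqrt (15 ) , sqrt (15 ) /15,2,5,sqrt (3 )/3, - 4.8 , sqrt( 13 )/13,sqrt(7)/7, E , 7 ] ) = [  -  4.8,  sqrt (15 )/15,sqrt(13) /13, sqrt( 7 )/7, sqrt(3)/3, 2,E,sqrt( 13),sqrt (15), 4, 5,7 ] 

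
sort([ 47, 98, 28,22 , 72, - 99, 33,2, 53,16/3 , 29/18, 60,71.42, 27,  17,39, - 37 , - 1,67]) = [-99, - 37, - 1,29/18,  2,16/3,17,22,27, 28, 33,39,47,53,60,67,71.42,72,98]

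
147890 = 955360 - 807470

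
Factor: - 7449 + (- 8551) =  - 2^7*5^3 = - 16000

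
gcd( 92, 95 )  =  1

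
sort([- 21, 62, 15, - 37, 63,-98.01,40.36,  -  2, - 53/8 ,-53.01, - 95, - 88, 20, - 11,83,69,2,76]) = [ - 98.01, - 95 , - 88, - 53.01,-37, - 21, - 11, - 53/8, - 2,2,  15, 20, 40.36,62,63,69,76,83 ]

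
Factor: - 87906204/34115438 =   -  2^1 * 3^2*7^( -1)*227^1 * 347^1*78607^(- 1) = -1417842/550249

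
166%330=166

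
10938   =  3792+7146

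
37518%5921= 1992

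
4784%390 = 104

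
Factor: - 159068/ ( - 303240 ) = 2^( -1)*3^(-1)*5^( - 1)*13^1*19^( - 1)*23^1 = 299/570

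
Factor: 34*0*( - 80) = 0= 0^1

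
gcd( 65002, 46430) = 9286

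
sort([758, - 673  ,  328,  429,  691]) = [ - 673,328, 429, 691, 758]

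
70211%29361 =11489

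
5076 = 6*846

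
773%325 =123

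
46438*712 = 33063856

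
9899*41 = 405859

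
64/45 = 64/45 = 1.42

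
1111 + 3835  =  4946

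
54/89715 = 18/29905  =  0.00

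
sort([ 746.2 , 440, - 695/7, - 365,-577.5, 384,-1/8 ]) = [-577.5,-365, - 695/7,  -  1/8, 384, 440, 746.2] 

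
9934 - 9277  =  657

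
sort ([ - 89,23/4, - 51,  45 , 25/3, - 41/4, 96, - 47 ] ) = [ -89 , - 51, - 47, - 41/4,23/4, 25/3,45,96]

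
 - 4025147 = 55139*( - 73) 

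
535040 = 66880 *8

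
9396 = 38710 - 29314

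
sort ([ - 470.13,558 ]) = [ - 470.13, 558] 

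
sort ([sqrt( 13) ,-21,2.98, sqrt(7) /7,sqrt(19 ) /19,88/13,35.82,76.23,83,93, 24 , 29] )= [- 21,sqrt( 19)/19, sqrt( 7)/7, 2.98,sqrt(13),88/13, 24,29,35.82,76.23,83 , 93 ] 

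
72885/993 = 24295/331=73.40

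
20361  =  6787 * 3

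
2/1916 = 1/958= 0.00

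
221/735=221/735= 0.30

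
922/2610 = 461/1305 = 0.35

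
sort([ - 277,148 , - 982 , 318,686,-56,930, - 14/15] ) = [ - 982, - 277, - 56, -14/15,148, 318,686,930 ]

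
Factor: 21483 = 3^2*7^1*11^1*31^1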